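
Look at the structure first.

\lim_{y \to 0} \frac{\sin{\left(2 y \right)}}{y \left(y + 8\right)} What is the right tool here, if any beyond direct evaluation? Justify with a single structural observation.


Verdict: l'Hôpital's rule (0/0) — both numerator and denominator vanish at 0: the genuine 0/0 indeterminate that l'Hôpital exists for. Expanding numerator and denominator to first order gives the same value — the rule automates exactly that.


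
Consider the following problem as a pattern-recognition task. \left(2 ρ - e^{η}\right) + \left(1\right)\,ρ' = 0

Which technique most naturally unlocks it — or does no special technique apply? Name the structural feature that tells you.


Method: a linear integrating factor — the unknown enters only to the first power against a nonzero forcing term — the integrating-factor template applies directly.


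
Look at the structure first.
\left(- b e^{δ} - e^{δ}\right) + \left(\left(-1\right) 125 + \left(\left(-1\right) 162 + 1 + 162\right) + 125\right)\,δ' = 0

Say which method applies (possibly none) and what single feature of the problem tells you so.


Diagnosis: separation of variables — all dependence on the two variables factors apart, the defining separable shape.


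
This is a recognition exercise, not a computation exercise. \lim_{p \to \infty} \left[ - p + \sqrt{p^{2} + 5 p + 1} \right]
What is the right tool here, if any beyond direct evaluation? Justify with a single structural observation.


Verdict: conjugate multiplication — the difference \sqrt{p^{2} + 5 p + 1} - p is an ∞ − ∞ stalemate; its conjugate partner breaks the tie.


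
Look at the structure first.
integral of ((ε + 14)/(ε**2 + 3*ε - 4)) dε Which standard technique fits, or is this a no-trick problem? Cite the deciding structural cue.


Diagnosis: partial fractions — the factorization of ε**2 + 3*ε - 4 is the whole battle; after it, each term is a table integral.


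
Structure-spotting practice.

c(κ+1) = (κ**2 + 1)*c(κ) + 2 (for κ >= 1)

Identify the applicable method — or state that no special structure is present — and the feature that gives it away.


Technique: a summation factor — it is first-order linear but the coefficient κ**2 + 1 depends on the index, so multiply through by a summation factor to telescope it.


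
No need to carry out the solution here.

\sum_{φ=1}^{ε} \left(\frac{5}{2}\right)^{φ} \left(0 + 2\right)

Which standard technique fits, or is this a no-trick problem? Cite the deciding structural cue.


Method: the geometric series formula — check a ratio of consecutive terms: it is \frac{5}{2}, independent of the index, so the geometric formula closes the sum.


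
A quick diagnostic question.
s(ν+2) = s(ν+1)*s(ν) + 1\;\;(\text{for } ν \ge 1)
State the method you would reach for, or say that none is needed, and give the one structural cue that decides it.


Diagnosis: no special technique — nonlinear feedback in the recursion rules out every root- or factor-based technique.


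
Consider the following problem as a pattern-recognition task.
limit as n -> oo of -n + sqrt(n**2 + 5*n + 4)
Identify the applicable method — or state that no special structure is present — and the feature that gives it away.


Technique: conjugate multiplication — the difference sqrt(n**2 + 5*n + 4) - n is an ∞ − ∞ stalemate; its conjugate partner breaks the tie.


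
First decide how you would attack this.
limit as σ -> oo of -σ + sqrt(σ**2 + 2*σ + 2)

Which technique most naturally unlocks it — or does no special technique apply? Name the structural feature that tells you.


Method: conjugate multiplication — an infinity-minus-infinity difference with a surviving radical — multiply by the conjugate to cancel the divergence.


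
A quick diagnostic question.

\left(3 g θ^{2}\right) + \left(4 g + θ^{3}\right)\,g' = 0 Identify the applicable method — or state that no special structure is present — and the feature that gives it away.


Diagnosis: the exact-equation method — take the mixed partials of 3 g θ^{2} and 4 g + θ^{3}: they are equal, which certifies an exact differential.


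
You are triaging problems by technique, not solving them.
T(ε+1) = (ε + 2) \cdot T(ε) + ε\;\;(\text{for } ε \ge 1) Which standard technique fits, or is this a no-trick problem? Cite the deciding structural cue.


Diagnosis: a summation factor — because the multiplier ε + 2 is index-dependent, divide through by its running product and sum the resulting differences.


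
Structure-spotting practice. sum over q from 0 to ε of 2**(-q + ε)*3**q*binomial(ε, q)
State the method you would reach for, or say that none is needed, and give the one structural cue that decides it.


Diagnosis: the binomial theorem — the binomial coefficients weight matched powers of 3 and 2, which is exactly the expansion of a binomial power.


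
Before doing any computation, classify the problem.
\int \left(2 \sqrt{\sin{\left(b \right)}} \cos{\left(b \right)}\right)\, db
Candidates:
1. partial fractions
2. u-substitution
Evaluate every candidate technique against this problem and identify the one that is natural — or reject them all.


Diagnosis: u-substitution — collected, the integrand has one factor that is, up to a constant, the derivative of an inner expression the rest depends on — substitute for that inner expression.
- partial fractions — there is no rational-function structure to decompose.
- u-substitution — applies; the problem has the shape this method handles.


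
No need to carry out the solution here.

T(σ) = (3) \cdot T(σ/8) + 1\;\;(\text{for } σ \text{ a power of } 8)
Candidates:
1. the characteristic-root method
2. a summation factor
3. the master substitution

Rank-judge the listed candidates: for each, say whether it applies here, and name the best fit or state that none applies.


Best approach: the master substitution — the argument shrinks by the factor 8, so measure the index on a logarithmic scale and the recursion becomes a shift.
- the characteristic-root method: a divided-index call is not the fixed-shift linear shape that characteristic roots solve.
- a summation factor — a divided-index call is outside the fixed-shift first-order family a summation factor normalizes.
- the master substitution — a fit — the right tool for this form.


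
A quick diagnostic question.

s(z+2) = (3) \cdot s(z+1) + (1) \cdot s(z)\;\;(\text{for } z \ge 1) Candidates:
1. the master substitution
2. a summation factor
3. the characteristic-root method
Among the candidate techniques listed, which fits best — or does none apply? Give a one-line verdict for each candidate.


Diagnosis: the characteristic-root method — no index-dependence in the weights and nothing inhomogeneous: classic characteristic-equation setup.
- the master substitution: the recursive argument is a shift of the index, not a fixed fraction of it.
- a summation factor — a summation factor telescopes one-step recursions; this one carries higher-order memory.
- the characteristic-root method: a fit — the right tool for this form.


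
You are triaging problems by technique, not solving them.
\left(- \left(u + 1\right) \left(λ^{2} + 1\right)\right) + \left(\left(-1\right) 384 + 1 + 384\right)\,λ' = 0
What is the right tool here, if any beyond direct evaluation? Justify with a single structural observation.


Verdict: separation of variables — the slope splits multiplicatively: u + 1 carrying all u-dependence times λ^{2} + 1 carrying all λ-dependence — separate and integrate.


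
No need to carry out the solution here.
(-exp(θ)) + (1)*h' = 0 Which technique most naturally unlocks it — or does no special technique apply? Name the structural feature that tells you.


Method: no special technique — with h absent the equation is not coupled at all: direct integration in θ.


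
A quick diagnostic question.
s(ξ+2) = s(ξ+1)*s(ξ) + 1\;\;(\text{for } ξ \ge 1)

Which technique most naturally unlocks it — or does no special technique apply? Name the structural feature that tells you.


Verdict: no special technique — the unknown sequence enters the update nonlinearly, so no linear method fits the recurrence as written — direct iteration remains.


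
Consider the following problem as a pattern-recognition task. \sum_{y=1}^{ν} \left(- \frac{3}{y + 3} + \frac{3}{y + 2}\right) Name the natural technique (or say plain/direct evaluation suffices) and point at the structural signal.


Best approach: telescoping — each term adds \frac{3}{y + 2} and subtracts the same expression advanced one index; that subtracted piece cancels against the next term's added copy — only the boundary terms survive.


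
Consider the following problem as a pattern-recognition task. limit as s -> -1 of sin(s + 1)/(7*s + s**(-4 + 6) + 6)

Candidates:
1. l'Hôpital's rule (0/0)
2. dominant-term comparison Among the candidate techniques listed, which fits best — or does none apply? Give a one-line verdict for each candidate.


Method: l'Hôpital's rule (0/0) — numerator and denominator both vanish at -1 — a genuine 0/0 form, which is exactly when l'Hôpital applies. Known elementary limits would finish this too — the rule just bypasses the case analysis.
- l'Hôpital's rule (0/0) — a fit — the right tool for this form.
- dominant-term comparison — leading-power comparison does not apply to this form.


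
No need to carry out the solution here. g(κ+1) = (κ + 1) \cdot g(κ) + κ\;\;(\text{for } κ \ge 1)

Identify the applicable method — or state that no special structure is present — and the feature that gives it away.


Best approach: a summation factor — because the multiplier κ + 1 is index-dependent, divide through by its running product and sum the resulting differences.


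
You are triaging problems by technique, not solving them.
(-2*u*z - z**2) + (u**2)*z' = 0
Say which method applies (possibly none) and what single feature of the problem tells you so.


Best approach: the homogeneous substitution — solved for the derivative, the right side is unchanged under scaling u and z together — it depends only on the ratio z/u, so substitute a single ratio variable. A Bernoulli rewrite works here as the equation stands — the homogeneous substitution is the more immediate reading.


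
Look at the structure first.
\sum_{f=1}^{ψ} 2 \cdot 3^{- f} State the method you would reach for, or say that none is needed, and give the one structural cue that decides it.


Technique: the geometric series formula — consecutive terms stand in a fixed index-free ratio — the geometric sum formula closes it.


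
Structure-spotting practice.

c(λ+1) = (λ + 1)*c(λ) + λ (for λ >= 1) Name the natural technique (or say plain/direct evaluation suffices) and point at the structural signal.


Method: a summation factor — normalize by the running product of λ + 1: the left side becomes a difference, and differences sum.


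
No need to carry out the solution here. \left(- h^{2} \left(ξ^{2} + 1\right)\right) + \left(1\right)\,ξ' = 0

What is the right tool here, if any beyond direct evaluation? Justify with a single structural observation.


Diagnosis: separation of variables — all dependence on the two variables factors apart, the defining separable shape.


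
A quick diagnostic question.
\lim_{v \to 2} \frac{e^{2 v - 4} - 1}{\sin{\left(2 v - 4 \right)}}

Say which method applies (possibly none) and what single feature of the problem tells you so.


Diagnosis: l'Hôpital's rule (0/0) — both numerator and denominator vanish at 2: the genuine 0/0 indeterminate that l'Hôpital exists for. Known elementary limits would finish this too — the rule just bypasses the case analysis.


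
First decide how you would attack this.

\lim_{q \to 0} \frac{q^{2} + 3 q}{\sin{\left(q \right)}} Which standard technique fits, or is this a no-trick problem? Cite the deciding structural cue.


Diagnosis: l'Hôpital's rule (0/0) — numerator and denominator both vanish at 0 — a genuine 0/0 form, which is exactly when l'Hôpital applies. Known elementary limits would finish this too — the rule just bypasses the case analysis.


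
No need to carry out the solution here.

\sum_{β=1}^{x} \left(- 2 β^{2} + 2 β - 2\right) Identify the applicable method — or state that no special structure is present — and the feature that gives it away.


Verdict: no special technique — this is bookkeeping, not technique: standard formulas for sums of constant-multiple powers of β apply termwise.


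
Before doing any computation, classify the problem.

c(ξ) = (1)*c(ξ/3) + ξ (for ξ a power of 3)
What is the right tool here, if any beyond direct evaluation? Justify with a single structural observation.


Technique: the master substitution — the argument shrinks by the factor 3, so measure the index on a logarithmic scale and the recursion becomes a shift.


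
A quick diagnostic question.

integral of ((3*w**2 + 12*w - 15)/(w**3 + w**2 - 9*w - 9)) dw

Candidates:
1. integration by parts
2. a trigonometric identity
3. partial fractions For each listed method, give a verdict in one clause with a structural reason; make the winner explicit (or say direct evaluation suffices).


Best approach: partial fractions — once w**3 + w**2 - 9*w - 9 is factored, each root contributes a simple-fraction term; integrate them one at a time.
- integration by parts: the integrand does not split as a nonconstant polynomial times an exp, sine, cosine of a linear argument, or logarithm — no polynomial-kernel parts product to differentiate one side of.
- a trigonometric identity — no sine or cosine appears, so there is nothing for a trigonometric identity to act on.
- partial fractions — yes — fits the structure here.


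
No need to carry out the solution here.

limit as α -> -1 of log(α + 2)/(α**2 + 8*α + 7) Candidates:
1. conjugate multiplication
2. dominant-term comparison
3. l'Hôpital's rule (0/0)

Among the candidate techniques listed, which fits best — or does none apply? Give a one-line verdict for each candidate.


Method: l'Hôpital's rule (0/0) — plug in -1: top and bottom both hit zero, so differentiate each and retry. Known elementary limits would finish this too — the rule just bypasses the case analysis.
- conjugate multiplication: no difference of divergent radicals appears, so rationalizing has nothing to cancel.
- dominant-term comparison: no dominant power emerges to decide the limit by degree comparison.
- l'Hôpital's rule (0/0) — applies; the problem has the shape this method handles.


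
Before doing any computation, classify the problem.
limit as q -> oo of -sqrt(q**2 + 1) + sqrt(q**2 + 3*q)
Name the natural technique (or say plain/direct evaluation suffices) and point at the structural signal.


Diagnosis: conjugate multiplication — infinity minus infinity with a radical in play — multiply by the conjugate so the divergences of sqrt(q**2 + 3*q) and sqrt(q**2 + 1) annihilate.


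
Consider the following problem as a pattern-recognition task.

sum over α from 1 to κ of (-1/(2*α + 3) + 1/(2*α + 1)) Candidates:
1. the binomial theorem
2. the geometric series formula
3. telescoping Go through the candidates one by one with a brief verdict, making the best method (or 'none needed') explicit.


Method: telescoping — each term adds 1/(2*α + 1) and subtracts the same expression advanced one index; that subtracted piece cancels against the next term's added copy — only the boundary terms survive.
- the binomial theorem: there is no sum-raised-to-a-power identity hiding in these terms.
- the geometric series formula — there is no constant term-to-term ratio.
- telescoping: applicable, and directly so.


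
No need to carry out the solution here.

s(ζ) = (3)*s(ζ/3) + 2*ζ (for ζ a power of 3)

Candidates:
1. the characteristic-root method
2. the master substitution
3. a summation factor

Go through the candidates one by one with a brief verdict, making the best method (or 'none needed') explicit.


Technique: the master substitution — the argument contracts 3-fold per step: reindex ζ exponentially and solve the linear recurrence in the new index.
- the characteristic-root method: a divided-index call is not the fixed-shift linear shape that characteristic roots solve.
- the master substitution: yes — fits the structure here.
- a summation factor — the recursion divides its index rather than shifting it — there is no previous-term chain for a summation factor to telescope.


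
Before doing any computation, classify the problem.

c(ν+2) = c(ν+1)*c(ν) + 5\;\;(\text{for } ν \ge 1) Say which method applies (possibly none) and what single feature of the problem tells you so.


Method: no special technique — the recurrence is nonlinear in the sequence values; study it directly, no linear machinery applies.


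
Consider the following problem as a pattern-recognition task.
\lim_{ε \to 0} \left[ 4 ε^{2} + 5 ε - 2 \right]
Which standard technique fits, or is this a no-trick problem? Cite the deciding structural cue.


Diagnosis: no special technique — the expression is continuous at the evaluation point — substitute directly; no indeterminate form appears.


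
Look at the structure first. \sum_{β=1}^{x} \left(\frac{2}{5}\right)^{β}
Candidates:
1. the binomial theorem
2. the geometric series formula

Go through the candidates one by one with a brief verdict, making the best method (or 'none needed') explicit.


Verdict: the geometric series formula — each term is \frac{2}{5} times the previous one, so the geometric-series formula applies directly.
- the binomial theorem: the terms lack the binomial-coefficient-weighted complementary-power pattern of an expansion.
- the geometric series formula: yes — fits the structure here.


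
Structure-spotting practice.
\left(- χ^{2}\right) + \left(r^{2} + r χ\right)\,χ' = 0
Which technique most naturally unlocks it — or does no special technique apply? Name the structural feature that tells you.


Diagnosis: the homogeneous substitution — the slope is degree-zero homogeneous: the ratio substitution v = χ/r collapses it. With the right rearrangement (exchanging the roles of the variables where needed), this also fits a Bernoulli template; the homogeneous substitution reads the structure directly.


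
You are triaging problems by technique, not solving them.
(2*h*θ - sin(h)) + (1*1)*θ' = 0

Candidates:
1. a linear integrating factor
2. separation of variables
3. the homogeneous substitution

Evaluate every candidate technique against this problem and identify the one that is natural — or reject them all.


Technique: a linear integrating factor — the equation is linear in θ with coefficient 2*h; multiplying by the integrating factor exp(∫2*h) makes the left side a perfect derivative.
- a linear integrating factor — a fit — the right tool for this form.
- separation of variables: the two dependences do not factor apart.
- the homogeneous substitution — the ratio of the variables does not determine the slope.


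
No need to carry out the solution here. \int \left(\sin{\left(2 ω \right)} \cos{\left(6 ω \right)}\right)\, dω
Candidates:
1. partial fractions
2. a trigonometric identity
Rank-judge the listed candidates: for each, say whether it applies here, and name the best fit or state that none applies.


Verdict: a trigonometric identity — two sinusoids at different rates multiply in \sin{\left(2 ω \right)} \cos{\left(6 ω \right)}; the product-to-sum identity uncouples them.
- partial fractions: there is no rational-function structure to decompose.
- a trigonometric identity — yes — fits the structure here.


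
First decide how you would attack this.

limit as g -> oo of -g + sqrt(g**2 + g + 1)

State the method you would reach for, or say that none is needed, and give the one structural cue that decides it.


Verdict: conjugate multiplication — the difference sqrt(g**2 + g + 1) - g is an ∞ − ∞ stalemate; its conjugate partner breaks the tie.


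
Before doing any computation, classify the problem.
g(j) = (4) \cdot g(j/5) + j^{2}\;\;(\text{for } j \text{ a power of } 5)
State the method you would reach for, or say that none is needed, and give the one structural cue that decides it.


Method: the master substitution — treat m = log base 5 of j as the new clock: one recursion step advances m by one while j scales by 5.


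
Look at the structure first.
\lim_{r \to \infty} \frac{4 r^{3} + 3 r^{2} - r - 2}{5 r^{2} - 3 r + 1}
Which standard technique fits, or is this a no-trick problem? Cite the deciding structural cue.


Best approach: dominant-term comparison — as r grows, only the highest-degree terms matter — compare leading terms and read the limit off. Viewed as a single quotient this is an ∞/∞ form — an at-infinity application of l'Hôpital's rule would also resolve it; comparing leading growth reads the answer without differentiating.


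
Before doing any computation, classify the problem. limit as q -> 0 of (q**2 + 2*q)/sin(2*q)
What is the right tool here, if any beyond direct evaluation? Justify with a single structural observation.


Best approach: l'Hôpital's rule (0/0) — plug in 0: top and bottom both hit zero, so differentiate each and retry. One could equally expand both pieces locally and compare leading terms; the rule does that in one stroke.


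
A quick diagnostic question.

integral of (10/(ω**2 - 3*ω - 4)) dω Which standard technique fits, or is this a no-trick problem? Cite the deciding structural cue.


Best approach: partial fractions — a proper rational integrand over the factorable ω**2 - 3*ω - 4: partial fractions reduce it to elementary pieces.


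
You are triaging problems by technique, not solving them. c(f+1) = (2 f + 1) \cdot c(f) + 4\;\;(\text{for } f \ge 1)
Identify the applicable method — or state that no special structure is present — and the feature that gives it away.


Verdict: a summation factor — normalize by the running product of 2 f + 1: the left side becomes a difference, and differences sum.


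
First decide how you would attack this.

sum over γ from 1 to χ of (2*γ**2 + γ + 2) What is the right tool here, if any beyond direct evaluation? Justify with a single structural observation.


Technique: no special technique — no cancellation, no constant ratio, no binomial weights — just polynomial terms summed directly.


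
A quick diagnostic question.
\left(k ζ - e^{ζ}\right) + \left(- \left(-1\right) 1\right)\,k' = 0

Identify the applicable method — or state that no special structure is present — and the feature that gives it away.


Verdict: a linear integrating factor — first power of k, nonzero forcing: the integrating-factor recipe applies verbatim with p = ζ.


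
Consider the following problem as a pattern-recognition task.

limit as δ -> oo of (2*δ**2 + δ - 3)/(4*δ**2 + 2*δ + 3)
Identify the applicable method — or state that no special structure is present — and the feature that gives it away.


Diagnosis: dominant-term comparison — as δ grows, only the highest-degree terms matter — compare leading terms and read the limit off. l'Hôpital's at-infinity variant applies to the expression viewed as a single quotient; the leading-term comparison is the direct route.


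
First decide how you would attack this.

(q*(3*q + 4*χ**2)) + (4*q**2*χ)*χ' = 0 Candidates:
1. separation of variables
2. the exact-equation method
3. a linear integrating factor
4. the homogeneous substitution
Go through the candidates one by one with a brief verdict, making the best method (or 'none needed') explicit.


Diagnosis: the exact-equation method — equality of cross partials is the green light — assemble the potential function term by term.
- separation of variables: the two dependences do not factor apart.
- the exact-equation method — applicable, and directly so.
- a linear integrating factor — a nonlinear term in the unknown puts this outside the integrating-factor template.
- the homogeneous substitution — solved for the derivative, the right side changes under joint scaling of the two variables.


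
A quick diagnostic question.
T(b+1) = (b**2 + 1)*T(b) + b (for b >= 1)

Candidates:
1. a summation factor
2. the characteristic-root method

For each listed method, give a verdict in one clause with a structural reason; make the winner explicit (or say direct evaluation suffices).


Verdict: a summation factor — normalize by the running product of b**2 + 1: the left side becomes a difference, and differences sum.
- a summation factor — yes — fits the structure here.
- the characteristic-root method — the coefficients vary with the index, breaking the constant-coefficient structure the method needs.


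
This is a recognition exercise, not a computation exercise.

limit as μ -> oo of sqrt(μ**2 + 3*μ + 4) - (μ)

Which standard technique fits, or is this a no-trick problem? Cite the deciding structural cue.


Verdict: conjugate multiplication — this difference gives up after one conjugate multiplication — the radical structure cancels against its conjugate.


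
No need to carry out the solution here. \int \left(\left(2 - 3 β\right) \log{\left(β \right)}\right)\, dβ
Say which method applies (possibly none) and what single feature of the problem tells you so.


Technique: integration by parts — the logarithm \log{\left(β \right)} wants to be differentiated, not integrated; parts makes that legal.


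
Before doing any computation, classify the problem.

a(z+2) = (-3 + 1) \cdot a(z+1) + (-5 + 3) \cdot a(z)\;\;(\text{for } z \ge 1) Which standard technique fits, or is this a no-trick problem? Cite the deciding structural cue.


Method: the characteristic-root method — the recurrence is linear and homogeneous with constant coefficients, so the ansatz r^z turns it into a polynomial equation for r.


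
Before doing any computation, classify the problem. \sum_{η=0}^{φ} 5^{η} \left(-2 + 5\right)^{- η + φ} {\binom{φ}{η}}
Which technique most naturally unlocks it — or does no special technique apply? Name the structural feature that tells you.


Best approach: the binomial theorem — binomial coefficients against complementary powers of 5 and (-2 + 5): recognize the binomial expansion and resum.


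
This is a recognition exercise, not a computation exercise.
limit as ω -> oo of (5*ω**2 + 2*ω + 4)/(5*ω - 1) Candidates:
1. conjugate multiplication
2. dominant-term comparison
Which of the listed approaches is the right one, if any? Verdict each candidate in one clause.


Best approach: dominant-term comparison — divide by the highest power of ω present: lower-order terms vanish and the dominant ratio remains.
- conjugate multiplication — no divergent radical difference is present for a conjugate pair to cancel.
- dominant-term comparison: applies; the problem has the shape this method handles.


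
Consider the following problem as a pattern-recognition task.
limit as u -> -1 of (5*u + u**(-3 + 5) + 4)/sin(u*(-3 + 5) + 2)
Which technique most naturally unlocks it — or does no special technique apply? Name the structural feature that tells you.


Diagnosis: l'Hôpital's rule (0/0) — substituting -1 gives 0 over 0; differentiate top and bottom once and re-evaluate. A local series expansion at the point resolves it as well; the rule is the packaged version of that step.


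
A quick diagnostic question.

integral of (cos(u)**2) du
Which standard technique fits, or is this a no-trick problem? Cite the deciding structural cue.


Verdict: a trigonometric identity — the even exponent on cos(u)**2 signals one move: rewrite via cos of the doubled angle.


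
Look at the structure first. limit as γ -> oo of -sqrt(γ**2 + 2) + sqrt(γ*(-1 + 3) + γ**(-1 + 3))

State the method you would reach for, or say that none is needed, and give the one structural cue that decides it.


Technique: conjugate multiplication — two divergent pieces with a minus sign between them and a radical in the mix: rationalize sqrt(γ*(-1 + 3) + γ**(-1 + 3)) - sqrt(γ**2 + 2) before any limit law applies.


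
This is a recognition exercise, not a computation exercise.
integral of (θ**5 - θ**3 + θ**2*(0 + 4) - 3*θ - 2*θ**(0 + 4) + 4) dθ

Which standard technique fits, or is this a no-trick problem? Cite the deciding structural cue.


Technique: no special technique — every term is a constant multiple of a power of θ; term-wise power-rule integration needs no preliminary transformation.


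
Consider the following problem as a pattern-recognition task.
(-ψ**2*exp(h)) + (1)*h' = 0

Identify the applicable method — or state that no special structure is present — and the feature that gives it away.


Diagnosis: separation of variables — the slope splits multiplicatively: ψ**2 carrying all ψ-dependence times exp(h) carrying all h-dependence — separate and integrate.


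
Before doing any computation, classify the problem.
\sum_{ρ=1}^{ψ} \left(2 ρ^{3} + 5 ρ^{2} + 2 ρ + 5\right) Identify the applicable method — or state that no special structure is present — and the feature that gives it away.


Method: no special technique — Faulhaber territory: sum each constant-multiple power of ρ with its closed-form formula, no trick required.


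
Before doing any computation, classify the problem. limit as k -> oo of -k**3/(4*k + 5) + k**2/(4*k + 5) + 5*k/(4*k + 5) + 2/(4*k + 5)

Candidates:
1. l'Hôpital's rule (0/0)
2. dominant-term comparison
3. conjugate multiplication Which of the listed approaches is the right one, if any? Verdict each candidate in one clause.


Technique: dominant-term comparison — divide through by the highest power of k; every lower-order term dies and the dominant terms decide the limit.
- l'Hôpital's rule (0/0) — no 0/0 form appears: written as one quotient, top and bottom both grow without bound, and the ratio is decided by their leading terms.
- dominant-term comparison — applies; the problem has the shape this method handles.
- conjugate multiplication: the conjugate move applies to radical differences, which this is not.


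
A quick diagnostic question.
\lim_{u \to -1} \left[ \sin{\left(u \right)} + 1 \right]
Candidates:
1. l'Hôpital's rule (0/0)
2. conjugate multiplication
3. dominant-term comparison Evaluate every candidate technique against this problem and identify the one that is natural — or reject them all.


Method: no special technique — the expression is continuous at -1 — substitute and evaluate; no indeterminate form appears.
- l'Hôpital's rule (0/0) — substituting the point produces a determinate value, not a 0 over 0 clash.
- conjugate multiplication: no difference of divergent radicals appears, so rationalizing has nothing to cancel.
- dominant-term comparison — no dominant power emerges to decide the limit by degree comparison.


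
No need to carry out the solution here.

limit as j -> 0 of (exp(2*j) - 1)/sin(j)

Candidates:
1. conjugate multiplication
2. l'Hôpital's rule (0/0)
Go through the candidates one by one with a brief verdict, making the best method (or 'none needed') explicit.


Method: l'Hôpital's rule (0/0) — both numerator and denominator vanish at 0: the genuine 0/0 indeterminate that l'Hôpital exists for. A local series expansion at the point resolves it as well; the rule is the packaged version of that step.
- conjugate multiplication — there are no radicals in tension whose conjugate would simplify matters.
- l'Hôpital's rule (0/0): yes — fits the structure here.


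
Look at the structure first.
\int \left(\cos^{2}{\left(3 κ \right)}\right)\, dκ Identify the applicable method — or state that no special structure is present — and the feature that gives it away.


Method: a trigonometric identity — \cos^{2}{\left(3 κ \right)} is an even power — the power-reduction identity rewrites it into first-degree cosines.


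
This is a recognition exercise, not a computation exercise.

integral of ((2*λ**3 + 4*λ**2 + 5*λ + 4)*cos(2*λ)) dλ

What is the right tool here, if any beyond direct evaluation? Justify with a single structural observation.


Method: integration by parts — a polynomial factor 2*λ**3 + 4*λ**2 + 5*λ + 4 multiplies cos(2*λ); differentiating 2*λ**3 + 4*λ**2 + 5*λ + 4 lowers its degree while cos(2*λ) integrates cleanly, so parts wins.


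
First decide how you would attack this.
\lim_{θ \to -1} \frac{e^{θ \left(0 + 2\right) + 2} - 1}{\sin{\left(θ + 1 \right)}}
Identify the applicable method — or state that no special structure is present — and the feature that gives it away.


Technique: l'Hôpital's rule (0/0) — numerator and denominator both vanish at -1 — a genuine 0/0 form, which is exactly when l'Hôpital applies. Known elementary limits would finish this too — the rule just bypasses the case analysis.


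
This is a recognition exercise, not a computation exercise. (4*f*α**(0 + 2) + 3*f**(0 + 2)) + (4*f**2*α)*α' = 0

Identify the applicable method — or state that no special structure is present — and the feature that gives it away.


Verdict: the exact-equation method — equality of cross partials is the green light — assemble the potential function term by term.


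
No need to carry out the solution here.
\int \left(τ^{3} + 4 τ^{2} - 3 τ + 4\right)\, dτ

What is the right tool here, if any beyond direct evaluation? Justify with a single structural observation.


Method: no special technique — every term is a constant multiple of a power of τ; term-wise power-rule integration needs no preliminary transformation.


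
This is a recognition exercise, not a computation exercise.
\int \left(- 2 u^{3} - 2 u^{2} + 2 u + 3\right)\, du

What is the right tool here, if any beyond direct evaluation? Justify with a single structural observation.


Verdict: no special technique — scan for structure and find none: constant multiples of powers of u, integrate directly.


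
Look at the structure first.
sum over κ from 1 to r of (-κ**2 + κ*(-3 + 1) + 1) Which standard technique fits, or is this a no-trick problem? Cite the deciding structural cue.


Method: no special technique — with only polynomial terms in κ present, the classical sum-of-powers identities are all you need.


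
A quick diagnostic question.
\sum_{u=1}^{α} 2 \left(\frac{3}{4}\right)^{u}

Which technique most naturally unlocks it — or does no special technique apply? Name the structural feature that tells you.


Verdict: the geometric series formula — each term is \frac{3}{4} times the previous one, so the geometric-series formula applies directly.


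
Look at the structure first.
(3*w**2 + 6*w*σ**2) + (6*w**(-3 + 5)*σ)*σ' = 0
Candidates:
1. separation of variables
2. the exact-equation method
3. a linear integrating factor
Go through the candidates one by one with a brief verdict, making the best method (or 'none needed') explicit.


Diagnosis: the exact-equation method — equality of cross partials is the green light — assemble the potential function term by term.
- separation of variables — the two dependences are entangled, not a clean product of one-variable pieces.
- the exact-equation method: yes, a natural case for it.
- a linear integrating factor — the unknown enters nonlinearly (through a power, a denominator, or a transcendental function), which the linear integrating-factor recipe cannot absorb as-is — any repair would come from a preliminary substitution, not the factor.


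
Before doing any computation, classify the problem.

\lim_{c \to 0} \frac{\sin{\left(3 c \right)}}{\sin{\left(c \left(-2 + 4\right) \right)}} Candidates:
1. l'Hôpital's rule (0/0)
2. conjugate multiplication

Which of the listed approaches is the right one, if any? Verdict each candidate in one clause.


Diagnosis: l'Hôpital's rule (0/0) — the 0/0 form at 0 is the signature situation for l'Hôpital's rule. A local series expansion at the point resolves it as well; the rule is the packaged version of that step.
- l'Hôpital's rule (0/0) — yes — fits the structure here.
- conjugate multiplication — the conjugate move applies to radical differences, which this is not.


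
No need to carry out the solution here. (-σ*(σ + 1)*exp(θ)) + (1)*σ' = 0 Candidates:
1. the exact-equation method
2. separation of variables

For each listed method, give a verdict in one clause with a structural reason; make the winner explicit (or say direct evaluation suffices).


Verdict: separation of variables — solved for the derivative, the right side splits multiplicatively into a function of each variable alone — divide and integrate each side. This doubles as a Bernoulli equation in the unknown as written; dividing and integrating works on it directly.
- the exact-equation method — exactness fails on the nose — the mixed partials do not match.
- separation of variables — a fit — the right tool for this form.


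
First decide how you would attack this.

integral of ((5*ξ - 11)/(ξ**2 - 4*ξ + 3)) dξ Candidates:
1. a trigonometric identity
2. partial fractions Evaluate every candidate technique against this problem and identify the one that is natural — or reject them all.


Method: partial fractions — with ξ**2 - 4*ξ + 3 factorable and the degree on top strictly smaller, simple-fraction decomposition is immediate.
- a trigonometric identity — no sine or cosine appears, so there is nothing for a trigonometric identity to act on.
- partial fractions — yes — fits the structure here.


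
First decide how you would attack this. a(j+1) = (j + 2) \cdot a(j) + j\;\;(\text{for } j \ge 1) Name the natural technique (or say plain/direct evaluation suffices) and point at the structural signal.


Verdict: a summation factor — rescale the sequence by the product of the weights j + 2 so far — the recurrence collapses to a plain running sum.


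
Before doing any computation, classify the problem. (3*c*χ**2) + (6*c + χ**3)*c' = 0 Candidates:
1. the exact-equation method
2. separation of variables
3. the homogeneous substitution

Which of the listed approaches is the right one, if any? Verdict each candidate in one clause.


Verdict: the exact-equation method — the cross partial derivatives of 3*c*χ**2 and 6*c + χ**3 agree, so the left side is the total differential of one potential in χ and c.
- the exact-equation method — a fit — the right tool for this form.
- separation of variables: no algebra isolates the independent variable on one side and the unknown on the other.
- the homogeneous substitution — the ratio of the variables does not determine the slope.


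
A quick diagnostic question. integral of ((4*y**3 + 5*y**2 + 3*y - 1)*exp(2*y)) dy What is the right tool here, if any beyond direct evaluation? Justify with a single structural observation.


Diagnosis: integration by parts — a polynomial 4*y**3 + 5*y**2 + 3*y - 1 against the kernel exp(2*y) is the signature bounded-ladder case for integration by parts.


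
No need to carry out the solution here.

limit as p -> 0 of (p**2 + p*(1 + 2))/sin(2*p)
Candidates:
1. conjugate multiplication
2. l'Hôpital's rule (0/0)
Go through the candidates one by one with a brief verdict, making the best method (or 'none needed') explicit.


Best approach: l'Hôpital's rule (0/0) — the 0/0 form at 0 is the signature situation for l'Hôpital's rule. Expanding numerator and denominator to first order gives the same value — the rule automates exactly that.
- conjugate multiplication — rationalization has no target — no divergent radical difference appears.
- l'Hôpital's rule (0/0): applies; the problem has the shape this method handles.


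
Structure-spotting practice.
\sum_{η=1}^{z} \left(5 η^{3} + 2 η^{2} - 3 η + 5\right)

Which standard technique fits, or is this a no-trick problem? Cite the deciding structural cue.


Method: no special technique — this is bookkeeping, not technique: standard formulas for sums of constant-multiple powers of η apply termwise.
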